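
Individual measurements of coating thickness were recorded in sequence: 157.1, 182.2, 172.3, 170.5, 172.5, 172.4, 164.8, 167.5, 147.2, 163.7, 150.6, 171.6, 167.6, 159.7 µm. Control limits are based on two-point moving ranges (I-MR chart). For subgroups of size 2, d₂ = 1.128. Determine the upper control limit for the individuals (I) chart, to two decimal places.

192.70

X̄ = (157.1 + 182.2 + 172.3 + 170.5 + 172.5 + 172.4 + 164.8 + 167.5 + 147.2 + 163.7 + 150.6 + 171.6 + 167.6 + 159.7) / 14 = 165.6929
Moving ranges: 25.1, 9.9, 1.8, 2.0, 0.1, 7.6, 2.7, 20.3, 16.5, 13.1, 21.0, 4.0, 7.9; M̄R̄ = 132.0000 / 13 = 10.1538
UCL = X̄ + 3·M̄R̄/d₂ = 165.6929 + 3 × 10.1538 / 1.128 = 192.6978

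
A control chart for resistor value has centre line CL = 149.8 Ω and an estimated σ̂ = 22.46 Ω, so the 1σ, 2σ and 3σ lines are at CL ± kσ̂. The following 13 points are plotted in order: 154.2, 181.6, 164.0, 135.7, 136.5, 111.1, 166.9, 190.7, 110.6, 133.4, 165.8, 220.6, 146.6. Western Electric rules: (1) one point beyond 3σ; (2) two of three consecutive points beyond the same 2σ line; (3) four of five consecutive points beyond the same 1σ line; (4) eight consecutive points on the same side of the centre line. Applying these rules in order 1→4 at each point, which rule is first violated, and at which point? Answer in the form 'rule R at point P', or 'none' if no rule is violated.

rule 1 at point 12

Zone of each point (C = within 1σ̂, B = 1σ̂–2σ̂, A = 2σ̂–3σ̂, * = beyond 3σ̂; sign = side of CL): 1:+C, 2:+B, 3:+C, 4:-C, 5:-C, 6:-B, 7:+C, 8:+B, 9:-B, 10:-C, 11:+C, 12:+*, 13:-C
Rule 1 (one point beyond the 3σ limits) is satisfied at point 12.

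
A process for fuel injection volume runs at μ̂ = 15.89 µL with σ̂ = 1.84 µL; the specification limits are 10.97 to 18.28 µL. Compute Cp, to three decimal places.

0.662

Cp = (USL − LSL) / (6σ̂) = (18.28 − 10.97) / (6 × 1.84) = 7.3100 / 11.0400 = 0.6621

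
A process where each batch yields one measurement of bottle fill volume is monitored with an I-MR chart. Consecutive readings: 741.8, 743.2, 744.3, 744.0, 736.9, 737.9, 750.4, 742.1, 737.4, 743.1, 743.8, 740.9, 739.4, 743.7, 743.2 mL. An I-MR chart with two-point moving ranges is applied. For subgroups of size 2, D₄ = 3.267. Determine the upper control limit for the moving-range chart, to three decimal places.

Moving ranges: 1.4, 1.1, 0.3, 7.1, 1.0, 12.5, 8.3, 4.7, 5.7, 0.7, 2.9, 1.5, 4.3, 0.5; M̄R̄ = 52.0000 / 14 = 3.7143
UCL_MR = D₄·M̄R̄ = 3.267 × 3.7143 = 12.1346

12.135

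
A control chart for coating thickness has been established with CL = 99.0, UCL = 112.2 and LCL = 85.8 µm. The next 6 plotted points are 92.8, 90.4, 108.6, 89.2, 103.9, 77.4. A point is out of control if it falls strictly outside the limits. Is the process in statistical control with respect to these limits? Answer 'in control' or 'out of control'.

out of control

Compare each point to [85.8, 112.2]: sample 6 = 77.4 < LCL.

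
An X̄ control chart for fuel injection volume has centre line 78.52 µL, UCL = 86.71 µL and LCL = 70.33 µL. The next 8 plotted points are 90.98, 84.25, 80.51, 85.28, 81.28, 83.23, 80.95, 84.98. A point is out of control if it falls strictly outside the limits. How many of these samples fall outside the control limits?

Compare each point to [70.33, 86.71]: sample 1 = 90.98 > UCL.

1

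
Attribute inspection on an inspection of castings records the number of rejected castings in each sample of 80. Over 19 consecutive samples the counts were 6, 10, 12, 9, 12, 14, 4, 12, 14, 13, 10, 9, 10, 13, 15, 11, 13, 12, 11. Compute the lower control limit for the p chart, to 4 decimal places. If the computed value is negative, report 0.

p̄ = Σdᵢ / (k·n) = 210 / (19 × 80) = 0.13816
LCL = p̄ − 3·√(p̄(1−p̄)/n) = 0.13816 − 3 × 0.03858 = 0.02242

0.0224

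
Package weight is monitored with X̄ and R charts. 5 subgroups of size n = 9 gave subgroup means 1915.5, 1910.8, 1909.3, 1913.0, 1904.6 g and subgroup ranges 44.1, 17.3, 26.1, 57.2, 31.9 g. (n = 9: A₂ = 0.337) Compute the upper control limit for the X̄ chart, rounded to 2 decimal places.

X̄̄ = (1915.5 + 1910.8 + 1909.3 + 1913.0 + 1904.6) / 5 = 9553.2000 / 5 = 1910.6400
R̄ = (44.1 + 17.3 + 26.1 + 57.2 + 31.9) / 5 = 176.6000 / 5 = 35.3200
UCL = X̄̄ + A₂·R̄ = 1910.6400 + 0.337 × 35.3200 = 1922.5428

1922.54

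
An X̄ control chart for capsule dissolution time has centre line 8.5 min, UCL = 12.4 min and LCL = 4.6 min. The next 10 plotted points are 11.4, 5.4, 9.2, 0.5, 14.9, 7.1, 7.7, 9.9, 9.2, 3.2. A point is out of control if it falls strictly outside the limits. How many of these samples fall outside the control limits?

Compare each point to [4.6, 12.4]: sample 4 = 0.5 < LCL; sample 5 = 14.9 > UCL; sample 10 = 3.2 < LCL.

3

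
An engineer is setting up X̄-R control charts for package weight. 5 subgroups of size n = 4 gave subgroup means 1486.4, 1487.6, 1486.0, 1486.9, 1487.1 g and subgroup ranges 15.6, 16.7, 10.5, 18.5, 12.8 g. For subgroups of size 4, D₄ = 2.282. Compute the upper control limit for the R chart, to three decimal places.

R̄ = (15.6 + 16.7 + 10.5 + 18.5 + 12.8) / 5 = 74.1000 / 5 = 14.8200
UCL_R = D₄·R̄ = 2.282 × 14.8200 = 33.8192

33.819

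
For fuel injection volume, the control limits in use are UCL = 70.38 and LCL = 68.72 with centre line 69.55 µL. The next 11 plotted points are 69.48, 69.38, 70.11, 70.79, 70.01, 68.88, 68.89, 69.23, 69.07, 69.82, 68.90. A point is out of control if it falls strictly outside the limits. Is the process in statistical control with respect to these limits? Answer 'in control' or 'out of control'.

Compare each point to [68.72, 70.38]: sample 4 = 70.79 > UCL.

out of control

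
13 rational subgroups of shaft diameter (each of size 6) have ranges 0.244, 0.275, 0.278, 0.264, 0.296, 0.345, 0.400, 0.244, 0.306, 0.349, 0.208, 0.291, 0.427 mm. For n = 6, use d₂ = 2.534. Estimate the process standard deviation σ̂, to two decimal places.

R̄ = (0.244 + 0.275 + 0.278 + 0.264 + 0.296 + 0.345 + 0.400 + 0.244 + 0.306 + 0.349 + 0.208 + 0.291 + 0.427) / 13 = 0.3021
σ̂ = R̄ / d₂ = 0.3021 / 2.534 = 0.1192

0.12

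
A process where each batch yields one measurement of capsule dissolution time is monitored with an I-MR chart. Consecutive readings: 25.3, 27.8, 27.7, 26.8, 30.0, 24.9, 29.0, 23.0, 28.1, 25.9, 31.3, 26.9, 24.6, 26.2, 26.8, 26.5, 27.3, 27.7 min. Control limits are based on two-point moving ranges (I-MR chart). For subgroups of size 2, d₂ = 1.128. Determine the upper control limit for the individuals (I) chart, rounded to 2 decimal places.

34.03

X̄ = (25.3 + 27.8 + 27.7 + 26.8 + 30.0 + 24.9 + 29.0 + 23.0 + 28.1 + 25.9 + 31.3 + 26.9 + 24.6 + 26.2 + 26.8 + 26.5 + 27.3 + 27.7) / 18 = 26.9889
Moving ranges: 2.5, 0.1, 0.9, 3.2, 5.1, 4.1, 6.0, 5.1, 2.2, 5.4, 4.4, 2.3, 1.6, 0.6, 0.3, 0.8, 0.4; M̄R̄ = 45.0000 / 17 = 2.6471
UCL = X̄ + 3·M̄R̄/d₂ = 26.9889 + 3 × 2.6471 / 1.128 = 34.0289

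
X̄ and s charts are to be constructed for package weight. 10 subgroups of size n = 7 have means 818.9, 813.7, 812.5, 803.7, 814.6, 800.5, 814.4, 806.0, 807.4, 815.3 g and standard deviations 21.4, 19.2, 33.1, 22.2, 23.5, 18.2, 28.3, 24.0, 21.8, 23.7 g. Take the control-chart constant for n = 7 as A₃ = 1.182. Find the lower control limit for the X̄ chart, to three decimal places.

X̄̄ = (818.9 + 813.7 + 812.5 + 803.7 + 814.6 + 800.5 + 814.4 + 806.0 + 807.4 + 815.3) / 10 = 810.7000
s̄ = (21.4 + 19.2 + 33.1 + 22.2 + 23.5 + 18.2 + 28.3 + 24.0 + 21.8 + 23.7) / 10 = 23.5400
LCL = X̄̄ − A₃·s̄ = 810.7000 − 1.182 × 23.5400 = 782.8757

782.876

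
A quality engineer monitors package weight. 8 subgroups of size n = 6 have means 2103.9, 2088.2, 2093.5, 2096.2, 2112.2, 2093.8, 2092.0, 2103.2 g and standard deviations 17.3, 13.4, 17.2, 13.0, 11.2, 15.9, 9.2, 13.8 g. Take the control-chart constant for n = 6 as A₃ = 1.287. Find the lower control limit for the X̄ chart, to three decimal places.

X̄̄ = (2103.9 + 2088.2 + 2093.5 + 2096.2 + 2112.2 + 2093.8 + 2092.0 + 2103.2) / 8 = 2097.8750
s̄ = (17.3 + 13.4 + 17.2 + 13.0 + 11.2 + 15.9 + 9.2 + 13.8) / 8 = 13.8750
LCL = X̄̄ − A₃·s̄ = 2097.8750 − 1.287 × 13.8750 = 2080.0179

2080.018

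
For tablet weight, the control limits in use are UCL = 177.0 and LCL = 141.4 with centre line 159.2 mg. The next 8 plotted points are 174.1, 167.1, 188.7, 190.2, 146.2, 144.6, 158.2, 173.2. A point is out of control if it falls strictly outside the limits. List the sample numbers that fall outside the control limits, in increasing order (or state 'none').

Compare each point to [141.4, 177.0]: sample 3 = 188.7 > UCL; sample 4 = 190.2 > UCL.

3, 4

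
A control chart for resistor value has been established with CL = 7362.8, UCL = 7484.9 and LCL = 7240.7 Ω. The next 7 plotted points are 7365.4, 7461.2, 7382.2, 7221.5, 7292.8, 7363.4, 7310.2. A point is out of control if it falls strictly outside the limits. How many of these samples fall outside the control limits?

1

Compare each point to [7240.7, 7484.9]: sample 4 = 7221.5 < LCL.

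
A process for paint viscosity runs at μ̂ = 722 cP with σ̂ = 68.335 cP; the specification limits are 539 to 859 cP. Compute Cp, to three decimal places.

0.780

Cp = (USL − LSL) / (6σ̂) = (859 − 539) / (6 × 68.335) = 320.0000 / 410.0100 = 0.7805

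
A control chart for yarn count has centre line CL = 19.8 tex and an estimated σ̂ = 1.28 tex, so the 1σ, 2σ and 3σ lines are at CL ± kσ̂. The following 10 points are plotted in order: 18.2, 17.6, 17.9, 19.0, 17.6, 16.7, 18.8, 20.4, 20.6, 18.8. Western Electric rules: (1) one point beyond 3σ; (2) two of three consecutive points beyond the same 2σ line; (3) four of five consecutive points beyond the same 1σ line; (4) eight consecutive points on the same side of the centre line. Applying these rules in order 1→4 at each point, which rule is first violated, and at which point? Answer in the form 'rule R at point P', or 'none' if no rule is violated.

Zone of each point (C = within 1σ̂, B = 1σ̂–2σ̂, A = 2σ̂–3σ̂, * = beyond 3σ̂; sign = side of CL): 1:-B, 2:-B, 3:-B, 4:-C, 5:-B, 6:-A, 7:-C, 8:+C, 9:+C, 10:-C
Rule 3 (four of five consecutive points beyond the same 1σ limit) is satisfied at point 5.

rule 3 at point 5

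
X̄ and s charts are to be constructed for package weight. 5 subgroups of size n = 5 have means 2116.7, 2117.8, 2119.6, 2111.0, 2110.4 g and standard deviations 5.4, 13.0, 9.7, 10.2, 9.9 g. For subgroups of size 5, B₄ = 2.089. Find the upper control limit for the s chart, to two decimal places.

s̄ = (5.4 + 13.0 + 9.7 + 10.2 + 9.9) / 5 = 9.6400
UCL_s = B₄·s̄ = 2.089 × 9.6400 = 20.1380

20.14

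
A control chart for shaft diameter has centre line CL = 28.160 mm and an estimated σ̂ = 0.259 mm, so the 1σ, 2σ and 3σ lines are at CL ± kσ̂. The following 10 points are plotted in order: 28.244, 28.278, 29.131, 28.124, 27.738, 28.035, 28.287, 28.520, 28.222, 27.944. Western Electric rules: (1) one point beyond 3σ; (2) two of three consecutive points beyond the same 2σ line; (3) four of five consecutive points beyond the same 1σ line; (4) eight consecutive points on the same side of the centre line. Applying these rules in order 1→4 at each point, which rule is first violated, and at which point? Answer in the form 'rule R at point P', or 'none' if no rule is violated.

rule 1 at point 3

Zone of each point (C = within 1σ̂, B = 1σ̂–2σ̂, A = 2σ̂–3σ̂, * = beyond 3σ̂; sign = side of CL): 1:+C, 2:+C, 3:+*, 4:-C, 5:-B, 6:-C, 7:+C, 8:+B, 9:+C, 10:-C
Rule 1 (one point beyond the 3σ limits) is satisfied at point 3.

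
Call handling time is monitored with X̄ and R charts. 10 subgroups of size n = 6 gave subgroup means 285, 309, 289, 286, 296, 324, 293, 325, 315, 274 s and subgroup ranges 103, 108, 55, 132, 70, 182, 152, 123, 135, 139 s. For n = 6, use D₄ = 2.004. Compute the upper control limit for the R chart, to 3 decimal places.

240.280

R̄ = (103 + 108 + 55 + 132 + 70 + 182 + 152 + 123 + 135 + 139) / 10 = 1199.0000 / 10 = 119.9000
UCL_R = D₄·R̄ = 2.004 × 119.9000 = 240.2796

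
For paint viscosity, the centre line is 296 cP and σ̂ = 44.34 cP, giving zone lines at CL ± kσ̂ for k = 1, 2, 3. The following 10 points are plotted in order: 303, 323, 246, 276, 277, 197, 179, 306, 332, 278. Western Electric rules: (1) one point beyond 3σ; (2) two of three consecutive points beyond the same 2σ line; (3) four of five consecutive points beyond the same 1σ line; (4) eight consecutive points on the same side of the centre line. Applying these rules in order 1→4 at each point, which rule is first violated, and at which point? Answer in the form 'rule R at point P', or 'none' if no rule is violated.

Zone of each point (C = within 1σ̂, B = 1σ̂–2σ̂, A = 2σ̂–3σ̂, * = beyond 3σ̂; sign = side of CL): 1:+C, 2:+C, 3:-B, 4:-C, 5:-C, 6:-A, 7:-A, 8:+C, 9:+C, 10:-C
Rule 2 (two of three consecutive points beyond the same 2σ limit) is satisfied at point 7.

rule 2 at point 7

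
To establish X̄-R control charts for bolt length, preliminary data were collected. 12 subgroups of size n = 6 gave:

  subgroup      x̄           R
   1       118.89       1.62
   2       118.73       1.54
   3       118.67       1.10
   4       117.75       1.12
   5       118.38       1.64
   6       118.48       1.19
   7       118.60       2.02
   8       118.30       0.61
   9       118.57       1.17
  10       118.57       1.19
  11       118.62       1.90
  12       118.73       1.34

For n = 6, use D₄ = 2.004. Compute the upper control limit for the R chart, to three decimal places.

R̄ = (1.62 + 1.54 + 1.10 + 1.12 + 1.64 + 1.19 + 2.02 + 0.61 + 1.17 + 1.19 + 1.90 + 1.34) / 12 = 16.4400 / 12 = 1.3700
UCL_R = D₄·R̄ = 2.004 × 1.3700 = 2.7455

2.745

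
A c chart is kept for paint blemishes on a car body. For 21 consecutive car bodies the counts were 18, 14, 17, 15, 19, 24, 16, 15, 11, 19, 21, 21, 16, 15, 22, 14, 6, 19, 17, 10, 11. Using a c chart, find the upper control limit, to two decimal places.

28.26

c̄ = (18 + 14 + 17 + 15 + 19 + 24 + 16 + 15 + 11 + 19 + 21 + 21 + 16 + 15 + 22 + 14 + 6 + 19 + 17 + 10 + 11) / 21 = 340 / 21 = 16.1905
UCL = c̄ + 3√c̄ = 16.1905 + 3 × √16.1905 = 16.1905 + 3 × 4.0237 = 28.2617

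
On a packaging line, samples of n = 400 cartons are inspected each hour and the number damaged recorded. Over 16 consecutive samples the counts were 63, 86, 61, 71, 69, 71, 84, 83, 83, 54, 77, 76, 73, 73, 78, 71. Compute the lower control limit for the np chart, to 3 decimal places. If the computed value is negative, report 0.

p̄ = Σdᵢ / (k·n) = 1173 / (16 × 400) = 0.18328
LCL = np̄ − 3·√(np̄(1−p̄)) = 73.3125 − 3 × 7.7379 = 50.0987

50.099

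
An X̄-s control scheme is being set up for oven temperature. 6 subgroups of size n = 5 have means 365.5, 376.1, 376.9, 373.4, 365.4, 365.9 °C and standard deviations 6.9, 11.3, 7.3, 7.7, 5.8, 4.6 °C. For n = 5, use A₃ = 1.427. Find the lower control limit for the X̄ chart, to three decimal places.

X̄̄ = (365.5 + 376.1 + 376.9 + 373.4 + 365.4 + 365.9) / 6 = 370.5333
s̄ = (6.9 + 11.3 + 7.3 + 7.7 + 5.8 + 4.6) / 6 = 7.2667
LCL = X̄̄ − A₃·s̄ = 370.5333 − 1.427 × 7.2667 = 360.1638

360.164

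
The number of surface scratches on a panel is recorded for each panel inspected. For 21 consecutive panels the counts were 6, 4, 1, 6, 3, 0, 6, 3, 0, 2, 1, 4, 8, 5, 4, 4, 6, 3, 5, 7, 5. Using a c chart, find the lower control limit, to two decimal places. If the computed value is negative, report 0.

c̄ = (6 + 4 + 1 + 6 + 3 + 0 + 6 + 3 + 0 + 2 + 1 + 4 + 8 + 5 + 4 + 4 + 6 + 3 + 5 + 7 + 5) / 21 = 83 / 21 = 3.9524
LCL = c̄ − 3√c̄ = 3.9524 − 3 × 1.9881 = -2.0118 → 0 (cannot be negative)

0.00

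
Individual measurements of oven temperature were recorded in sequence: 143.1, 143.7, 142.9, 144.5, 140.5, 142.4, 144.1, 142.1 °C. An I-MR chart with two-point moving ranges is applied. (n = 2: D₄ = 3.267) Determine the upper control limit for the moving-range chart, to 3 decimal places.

Moving ranges: 0.6, 0.8, 1.6, 4.0, 1.9, 1.7, 2.0; M̄R̄ = 12.6000 / 7 = 1.8000
UCL_MR = D₄·M̄R̄ = 3.267 × 1.8000 = 5.8806

5.881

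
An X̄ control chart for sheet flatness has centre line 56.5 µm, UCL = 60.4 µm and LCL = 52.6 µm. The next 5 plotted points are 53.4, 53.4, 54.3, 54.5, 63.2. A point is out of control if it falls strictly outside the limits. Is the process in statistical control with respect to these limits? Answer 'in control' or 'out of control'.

Compare each point to [52.6, 60.4]: sample 5 = 63.2 > UCL.

out of control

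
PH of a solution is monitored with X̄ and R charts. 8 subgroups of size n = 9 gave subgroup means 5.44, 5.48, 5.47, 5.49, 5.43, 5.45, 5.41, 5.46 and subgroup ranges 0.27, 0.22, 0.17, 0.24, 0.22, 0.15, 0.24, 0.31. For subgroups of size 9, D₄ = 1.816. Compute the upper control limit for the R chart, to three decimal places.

0.413

R̄ = (0.27 + 0.22 + 0.17 + 0.24 + 0.22 + 0.15 + 0.24 + 0.31) / 8 = 1.8200 / 8 = 0.2275
UCL_R = D₄·R̄ = 1.816 × 0.2275 = 0.4131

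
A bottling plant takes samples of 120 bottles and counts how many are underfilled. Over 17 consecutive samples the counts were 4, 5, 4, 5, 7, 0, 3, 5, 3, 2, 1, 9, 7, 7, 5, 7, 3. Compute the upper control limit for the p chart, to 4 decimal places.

p̄ = Σdᵢ / (k·n) = 77 / (17 × 120) = 0.03775
UCL = p̄ + 3·√(p̄(1−p̄)/n) = 0.03775 + 3 × √(0.03775×0.96225/120) = 0.03775 + 3 × 0.01740 = 0.08994

0.0899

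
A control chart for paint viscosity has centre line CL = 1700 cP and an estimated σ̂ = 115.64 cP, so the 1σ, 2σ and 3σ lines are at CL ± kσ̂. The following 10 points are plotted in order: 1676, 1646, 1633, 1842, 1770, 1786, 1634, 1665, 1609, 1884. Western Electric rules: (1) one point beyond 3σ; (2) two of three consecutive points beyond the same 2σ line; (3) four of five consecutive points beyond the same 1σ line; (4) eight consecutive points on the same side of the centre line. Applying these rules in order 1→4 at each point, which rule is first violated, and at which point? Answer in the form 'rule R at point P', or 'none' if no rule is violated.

none

Zone of each point (C = within 1σ̂, B = 1σ̂–2σ̂, A = 2σ̂–3σ̂, * = beyond 3σ̂; sign = side of CL): 1:-C, 2:-C, 3:-C, 4:+B, 5:+C, 6:+C, 7:-C, 8:-C, 9:-C, 10:+B
No rule fires across all 10 points.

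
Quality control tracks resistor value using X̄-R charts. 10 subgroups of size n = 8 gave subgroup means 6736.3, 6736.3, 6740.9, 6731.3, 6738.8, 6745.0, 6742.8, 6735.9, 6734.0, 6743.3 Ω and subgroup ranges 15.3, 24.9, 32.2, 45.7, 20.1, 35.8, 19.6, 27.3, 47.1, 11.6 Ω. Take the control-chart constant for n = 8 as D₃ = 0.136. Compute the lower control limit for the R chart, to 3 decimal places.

3.803

R̄ = (15.3 + 24.9 + 32.2 + 45.7 + 20.1 + 35.8 + 19.6 + 27.3 + 47.1 + 11.6) / 10 = 279.6000 / 10 = 27.9600
LCL_R = D₃·R̄ = 0.136 × 27.9600 = 3.8026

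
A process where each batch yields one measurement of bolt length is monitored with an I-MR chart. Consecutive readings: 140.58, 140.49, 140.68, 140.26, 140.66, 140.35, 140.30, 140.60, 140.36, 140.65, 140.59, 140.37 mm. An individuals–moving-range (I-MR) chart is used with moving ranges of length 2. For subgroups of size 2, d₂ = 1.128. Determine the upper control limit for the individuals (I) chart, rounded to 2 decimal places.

X̄ = (140.58 + 140.49 + 140.68 + 140.26 + 140.66 + 140.35 + 140.30 + 140.60 + 140.36 + 140.65 + 140.59 + 140.37) / 12 = 140.4908
Moving ranges: 0.09, 0.19, 0.42, 0.40, 0.31, 0.05, 0.30, 0.24, 0.29, 0.06, 0.22; M̄R̄ = 2.5700 / 11 = 0.2336
UCL = X̄ + 3·M̄R̄/d₂ = 140.4908 + 3 × 0.2336 / 1.128 = 141.1122

141.11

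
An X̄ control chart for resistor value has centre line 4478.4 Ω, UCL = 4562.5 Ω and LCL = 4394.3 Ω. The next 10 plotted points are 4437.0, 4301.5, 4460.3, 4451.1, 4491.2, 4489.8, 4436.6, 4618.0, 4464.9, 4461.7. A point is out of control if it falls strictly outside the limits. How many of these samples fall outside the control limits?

Compare each point to [4394.3, 4562.5]: sample 2 = 4301.5 < LCL; sample 8 = 4618.0 > UCL.

2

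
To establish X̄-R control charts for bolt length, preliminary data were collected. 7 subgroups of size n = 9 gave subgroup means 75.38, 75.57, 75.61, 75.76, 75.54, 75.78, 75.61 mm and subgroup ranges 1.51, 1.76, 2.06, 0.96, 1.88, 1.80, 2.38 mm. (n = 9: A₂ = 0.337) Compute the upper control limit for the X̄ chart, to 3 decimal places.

76.202

X̄̄ = (75.38 + 75.57 + 75.61 + 75.76 + 75.54 + 75.78 + 75.61) / 7 = 529.2500 / 7 = 75.6071
R̄ = (1.51 + 1.76 + 2.06 + 0.96 + 1.88 + 1.80 + 2.38) / 7 = 12.3500 / 7 = 1.7643
UCL = X̄̄ + A₂·R̄ = 75.6071 + 0.337 × 1.7643 = 76.2017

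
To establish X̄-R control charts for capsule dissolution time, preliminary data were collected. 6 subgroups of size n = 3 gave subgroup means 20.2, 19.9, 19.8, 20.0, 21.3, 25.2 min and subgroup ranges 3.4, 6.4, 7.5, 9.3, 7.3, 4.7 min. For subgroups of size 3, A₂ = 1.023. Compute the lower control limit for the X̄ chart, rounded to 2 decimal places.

X̄̄ = (20.2 + 19.9 + 19.8 + 20.0 + 21.3 + 25.2) / 6 = 126.4000 / 6 = 21.0667
R̄ = (3.4 + 6.4 + 7.5 + 9.3 + 7.3 + 4.7) / 6 = 38.6000 / 6 = 6.4333
LCL = X̄̄ − A₂·R̄ = 21.0667 − 1.023 × 6.4333 = 14.4854

14.49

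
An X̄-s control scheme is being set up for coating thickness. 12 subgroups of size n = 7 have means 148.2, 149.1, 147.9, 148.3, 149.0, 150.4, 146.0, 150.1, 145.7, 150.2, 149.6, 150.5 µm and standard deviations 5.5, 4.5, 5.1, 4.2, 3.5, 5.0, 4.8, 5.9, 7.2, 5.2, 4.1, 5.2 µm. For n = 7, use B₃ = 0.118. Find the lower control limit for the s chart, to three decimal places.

0.592

s̄ = (5.5 + 4.5 + 5.1 + 4.2 + 3.5 + 5.0 + 4.8 + 5.9 + 7.2 + 5.2 + 4.1 + 5.2) / 12 = 5.0167
LCL_s = B₃·s̄ = 0.118 × 5.0167 = 0.5920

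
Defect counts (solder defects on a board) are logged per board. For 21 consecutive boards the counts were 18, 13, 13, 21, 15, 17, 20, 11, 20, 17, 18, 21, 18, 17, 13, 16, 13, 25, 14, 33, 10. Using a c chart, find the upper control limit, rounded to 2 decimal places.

29.76

c̄ = (18 + 13 + 13 + 21 + 15 + 17 + 20 + 11 + 20 + 17 + 18 + 21 + 18 + 17 + 13 + 16 + 13 + 25 + 14 + 33 + 10) / 21 = 363 / 21 = 17.2857
UCL = c̄ + 3√c̄ = 17.2857 + 3 × √17.2857 = 17.2857 + 3 × 4.1576 = 29.7585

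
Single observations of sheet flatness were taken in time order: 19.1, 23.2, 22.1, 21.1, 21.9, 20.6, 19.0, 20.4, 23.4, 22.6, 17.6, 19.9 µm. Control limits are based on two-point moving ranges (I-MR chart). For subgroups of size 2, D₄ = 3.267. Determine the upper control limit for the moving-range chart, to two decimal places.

6.65

Moving ranges: 4.1, 1.1, 1.0, 0.8, 1.3, 1.6, 1.4, 3.0, 0.8, 5.0, 2.3; M̄R̄ = 22.4000 / 11 = 2.0364
UCL_MR = D₄·M̄R̄ = 3.267 × 2.0364 = 6.6528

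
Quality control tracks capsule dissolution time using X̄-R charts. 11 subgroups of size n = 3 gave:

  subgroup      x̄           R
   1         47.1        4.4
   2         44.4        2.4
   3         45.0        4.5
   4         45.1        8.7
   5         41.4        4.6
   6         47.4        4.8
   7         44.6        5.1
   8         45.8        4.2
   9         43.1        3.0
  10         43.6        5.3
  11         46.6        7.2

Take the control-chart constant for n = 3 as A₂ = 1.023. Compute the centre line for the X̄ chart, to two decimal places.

X̄̄ = (47.1 + 44.4 + 45.0 + 45.1 + 41.4 + 47.4 + 44.6 + 45.8 + 43.1 + 43.6 + 46.6) / 11 = 494.1000 / 11 = 44.9182
CL = X̄̄ = 44.9182

44.92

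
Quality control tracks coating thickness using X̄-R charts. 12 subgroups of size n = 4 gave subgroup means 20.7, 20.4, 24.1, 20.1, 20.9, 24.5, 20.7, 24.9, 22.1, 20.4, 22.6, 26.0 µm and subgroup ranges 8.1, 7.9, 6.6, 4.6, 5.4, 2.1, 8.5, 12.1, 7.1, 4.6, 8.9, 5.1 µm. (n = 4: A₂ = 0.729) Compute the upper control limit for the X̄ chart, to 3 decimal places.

27.204

X̄̄ = (20.7 + 20.4 + 24.1 + 20.1 + 20.9 + 24.5 + 20.7 + 24.9 + 22.1 + 20.4 + 22.6 + 26.0) / 12 = 267.4000 / 12 = 22.2833
R̄ = (8.1 + 7.9 + 6.6 + 4.6 + 5.4 + 2.1 + 8.5 + 12.1 + 7.1 + 4.6 + 8.9 + 5.1) / 12 = 81.0000 / 12 = 6.7500
UCL = X̄̄ + A₂·R̄ = 22.2833 + 0.729 × 6.7500 = 27.2041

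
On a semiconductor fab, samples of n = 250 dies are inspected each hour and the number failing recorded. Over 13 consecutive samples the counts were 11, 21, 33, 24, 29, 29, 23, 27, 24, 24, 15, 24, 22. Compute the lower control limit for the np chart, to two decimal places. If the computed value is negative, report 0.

9.69

p̄ = Σdᵢ / (k·n) = 306 / (13 × 250) = 0.09415
LCL = np̄ − 3·√(np̄(1−p̄)) = 23.5385 − 3 × 4.6176 = 9.6857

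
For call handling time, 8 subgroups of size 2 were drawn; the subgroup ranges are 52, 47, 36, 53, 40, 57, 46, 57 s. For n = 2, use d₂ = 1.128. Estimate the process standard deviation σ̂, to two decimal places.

R̄ = (52 + 47 + 36 + 53 + 40 + 57 + 46 + 57) / 8 = 48.5000
σ̂ = R̄ / d₂ = 48.5000 / 1.128 = 42.9965

43.00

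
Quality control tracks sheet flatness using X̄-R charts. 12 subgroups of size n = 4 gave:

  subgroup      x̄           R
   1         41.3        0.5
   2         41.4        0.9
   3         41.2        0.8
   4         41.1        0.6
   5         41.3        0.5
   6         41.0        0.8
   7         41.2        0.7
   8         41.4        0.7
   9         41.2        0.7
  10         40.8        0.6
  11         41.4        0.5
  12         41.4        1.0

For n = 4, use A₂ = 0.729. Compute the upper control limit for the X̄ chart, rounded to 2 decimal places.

X̄̄ = (41.3 + 41.4 + 41.2 + 41.1 + 41.3 + 41.0 + 41.2 + 41.4 + 41.2 + 40.8 + 41.4 + 41.4) / 12 = 494.7000 / 12 = 41.2250
R̄ = (0.5 + 0.9 + 0.8 + 0.6 + 0.5 + 0.8 + 0.7 + 0.7 + 0.7 + 0.6 + 0.5 + 1.0) / 12 = 8.3000 / 12 = 0.6917
UCL = X̄̄ + A₂·R̄ = 41.2250 + 0.729 × 0.6917 = 41.7292

41.73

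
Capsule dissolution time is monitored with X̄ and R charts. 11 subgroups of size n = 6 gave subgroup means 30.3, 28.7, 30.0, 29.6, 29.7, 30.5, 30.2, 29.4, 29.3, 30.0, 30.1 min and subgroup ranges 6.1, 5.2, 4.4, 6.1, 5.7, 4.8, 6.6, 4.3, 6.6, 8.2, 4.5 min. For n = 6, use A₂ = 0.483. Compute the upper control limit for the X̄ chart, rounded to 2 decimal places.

32.54

X̄̄ = (30.3 + 28.7 + 30.0 + 29.6 + 29.7 + 30.5 + 30.2 + 29.4 + 29.3 + 30.0 + 30.1) / 11 = 327.8000 / 11 = 29.8000
R̄ = (6.1 + 5.2 + 4.4 + 6.1 + 5.7 + 4.8 + 6.6 + 4.3 + 6.6 + 8.2 + 4.5) / 11 = 62.5000 / 11 = 5.6818
UCL = X̄̄ + A₂·R̄ = 29.8000 + 0.483 × 5.6818 = 32.5443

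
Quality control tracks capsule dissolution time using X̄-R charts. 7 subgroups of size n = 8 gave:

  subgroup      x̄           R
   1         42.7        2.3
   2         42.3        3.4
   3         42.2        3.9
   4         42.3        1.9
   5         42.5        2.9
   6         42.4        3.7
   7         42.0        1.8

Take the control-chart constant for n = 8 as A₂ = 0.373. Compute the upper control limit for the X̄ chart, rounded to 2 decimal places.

43.40

X̄̄ = (42.7 + 42.3 + 42.2 + 42.3 + 42.5 + 42.4 + 42.0) / 7 = 296.4000 / 7 = 42.3429
R̄ = (2.3 + 3.4 + 3.9 + 1.9 + 2.9 + 3.7 + 1.8) / 7 = 19.9000 / 7 = 2.8429
UCL = X̄̄ + A₂·R̄ = 42.3429 + 0.373 × 2.8429 = 43.4032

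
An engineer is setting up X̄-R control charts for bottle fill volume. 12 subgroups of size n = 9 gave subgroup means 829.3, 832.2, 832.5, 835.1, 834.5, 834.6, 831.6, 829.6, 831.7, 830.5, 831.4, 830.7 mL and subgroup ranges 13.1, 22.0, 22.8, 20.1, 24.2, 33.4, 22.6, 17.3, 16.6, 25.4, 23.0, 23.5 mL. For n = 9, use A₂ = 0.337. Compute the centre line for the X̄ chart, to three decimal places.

X̄̄ = (829.3 + 832.2 + 832.5 + 835.1 + 834.5 + 834.6 + 831.6 + 829.6 + 831.7 + 830.5 + 831.4 + 830.7) / 12 = 9983.7000 / 12 = 831.9750
CL = X̄̄ = 831.9750

831.975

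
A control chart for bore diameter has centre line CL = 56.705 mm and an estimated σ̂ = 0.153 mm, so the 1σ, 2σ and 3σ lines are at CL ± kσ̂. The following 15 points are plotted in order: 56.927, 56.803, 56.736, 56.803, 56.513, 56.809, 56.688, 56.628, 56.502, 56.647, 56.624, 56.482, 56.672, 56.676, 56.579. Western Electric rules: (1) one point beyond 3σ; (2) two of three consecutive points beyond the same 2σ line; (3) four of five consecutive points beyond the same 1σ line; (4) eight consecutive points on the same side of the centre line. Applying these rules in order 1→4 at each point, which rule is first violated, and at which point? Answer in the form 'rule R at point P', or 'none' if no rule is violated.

rule 4 at point 14

Zone of each point (C = within 1σ̂, B = 1σ̂–2σ̂, A = 2σ̂–3σ̂, * = beyond 3σ̂; sign = side of CL): 1:+B, 2:+C, 3:+C, 4:+C, 5:-B, 6:+C, 7:-C, 8:-C, 9:-B, 10:-C, 11:-C, 12:-B, 13:-C, 14:-C, 15:-C
Rule 4 (eight consecutive points on the same side of the centre line) is satisfied at point 14.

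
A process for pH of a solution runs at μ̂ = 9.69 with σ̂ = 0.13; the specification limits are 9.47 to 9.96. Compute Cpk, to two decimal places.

0.56

Cpu = (USL − μ̂) / (3σ̂) = (9.96 − 9.69) / (3 × 0.13) = 0.6923; Cpl = (μ̂ − LSL) / (3σ̂) = (9.69 − 9.47) / (3 × 0.13) = 0.5641; Cpk = min(Cpu, Cpl) = 0.5641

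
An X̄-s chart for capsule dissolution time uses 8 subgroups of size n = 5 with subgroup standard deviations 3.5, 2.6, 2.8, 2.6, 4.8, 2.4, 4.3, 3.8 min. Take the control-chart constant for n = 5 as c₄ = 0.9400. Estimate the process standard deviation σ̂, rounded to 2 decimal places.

s̄ = (3.5 + 2.6 + 2.8 + 2.6 + 4.8 + 2.4 + 4.3 + 3.8) / 8 = 3.3500
σ̂ = s̄ / c₄ = 3.3500 / 0.9400 = 3.5638

3.56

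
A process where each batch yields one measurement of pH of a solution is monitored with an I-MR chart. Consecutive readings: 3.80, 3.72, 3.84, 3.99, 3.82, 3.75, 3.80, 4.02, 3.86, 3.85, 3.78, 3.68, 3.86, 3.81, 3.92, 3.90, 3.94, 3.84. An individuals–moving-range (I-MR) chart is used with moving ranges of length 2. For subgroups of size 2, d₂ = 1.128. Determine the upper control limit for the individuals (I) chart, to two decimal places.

4.11

X̄ = (3.80 + 3.72 + 3.84 + 3.99 + 3.82 + 3.75 + 3.80 + 4.02 + 3.86 + 3.85 + 3.78 + 3.68 + 3.86 + 3.81 + 3.92 + 3.90 + 3.94 + 3.84) / 18 = 3.8433
Moving ranges: 0.08, 0.12, 0.15, 0.17, 0.07, 0.05, 0.22, 0.16, 0.01, 0.07, 0.10, 0.18, 0.05, 0.11, 0.02, 0.04, 0.10; M̄R̄ = 1.7000 / 17 = 0.1000
UCL = X̄ + 3·M̄R̄/d₂ = 3.8433 + 3 × 0.1000 / 1.128 = 4.1093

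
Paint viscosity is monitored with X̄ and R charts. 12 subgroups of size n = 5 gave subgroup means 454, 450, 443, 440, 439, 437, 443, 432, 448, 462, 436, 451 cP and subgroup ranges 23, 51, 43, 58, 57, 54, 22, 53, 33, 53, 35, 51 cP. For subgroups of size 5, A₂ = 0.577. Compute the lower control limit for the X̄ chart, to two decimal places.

418.95

X̄̄ = (454 + 450 + 443 + 440 + 439 + 437 + 443 + 432 + 448 + 462 + 436 + 451) / 12 = 5335.0000 / 12 = 444.5833
R̄ = (23 + 51 + 43 + 58 + 57 + 54 + 22 + 53 + 33 + 53 + 35 + 51) / 12 = 533.0000 / 12 = 44.4167
LCL = X̄̄ − A₂·R̄ = 444.5833 − 0.577 × 44.4167 = 418.9549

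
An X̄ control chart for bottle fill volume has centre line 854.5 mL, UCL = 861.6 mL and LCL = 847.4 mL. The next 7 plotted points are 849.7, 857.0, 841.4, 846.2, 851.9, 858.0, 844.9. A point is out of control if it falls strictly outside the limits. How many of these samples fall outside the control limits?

3

Compare each point to [847.4, 861.6]: sample 3 = 841.4 < LCL; sample 4 = 846.2 < LCL; sample 7 = 844.9 < LCL.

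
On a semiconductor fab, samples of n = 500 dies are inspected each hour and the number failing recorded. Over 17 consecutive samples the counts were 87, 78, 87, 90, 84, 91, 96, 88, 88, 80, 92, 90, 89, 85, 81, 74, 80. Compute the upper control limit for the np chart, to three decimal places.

p̄ = Σdᵢ / (k·n) = 1460 / (17 × 500) = 0.17176
UCL = np̄ + 3·√(np̄(1−p̄)) = 85.8824 + 3 × √(85.8824×0.82824) = 85.8824 + 3 × 8.4339 = 111.1841

111.184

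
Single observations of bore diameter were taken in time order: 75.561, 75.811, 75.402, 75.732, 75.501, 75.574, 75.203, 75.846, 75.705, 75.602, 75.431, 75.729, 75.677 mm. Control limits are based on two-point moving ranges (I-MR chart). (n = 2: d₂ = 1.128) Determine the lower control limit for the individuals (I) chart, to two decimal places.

X̄ = (75.561 + 75.811 + 75.402 + 75.732 + 75.501 + 75.574 + 75.203 + 75.846 + 75.705 + 75.602 + 75.431 + 75.729 + 75.677) / 13 = 75.5980
Moving ranges: 0.250, 0.409, 0.330, 0.231, 0.073, 0.371, 0.643, 0.141, 0.103, 0.171, 0.298, 0.052; M̄R̄ = 3.0720 / 12 = 0.2560
LCL = X̄ − 3·M̄R̄/d₂ = 75.5980 − 3 × 0.2560 / 1.128 = 74.9171

74.92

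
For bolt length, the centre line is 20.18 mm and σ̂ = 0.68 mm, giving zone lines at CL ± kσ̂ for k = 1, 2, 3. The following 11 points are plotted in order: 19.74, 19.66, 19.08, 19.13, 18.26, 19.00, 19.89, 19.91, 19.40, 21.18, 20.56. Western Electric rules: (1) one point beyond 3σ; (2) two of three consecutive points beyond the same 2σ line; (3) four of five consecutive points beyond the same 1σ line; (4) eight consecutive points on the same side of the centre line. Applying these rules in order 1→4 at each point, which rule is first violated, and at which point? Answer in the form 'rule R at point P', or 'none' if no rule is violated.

rule 3 at point 6

Zone of each point (C = within 1σ̂, B = 1σ̂–2σ̂, A = 2σ̂–3σ̂, * = beyond 3σ̂; sign = side of CL): 1:-C, 2:-C, 3:-B, 4:-B, 5:-A, 6:-B, 7:-C, 8:-C, 9:-B, 10:+B, 11:+C
Rule 3 (four of five consecutive points beyond the same 1σ limit) is satisfied at point 6.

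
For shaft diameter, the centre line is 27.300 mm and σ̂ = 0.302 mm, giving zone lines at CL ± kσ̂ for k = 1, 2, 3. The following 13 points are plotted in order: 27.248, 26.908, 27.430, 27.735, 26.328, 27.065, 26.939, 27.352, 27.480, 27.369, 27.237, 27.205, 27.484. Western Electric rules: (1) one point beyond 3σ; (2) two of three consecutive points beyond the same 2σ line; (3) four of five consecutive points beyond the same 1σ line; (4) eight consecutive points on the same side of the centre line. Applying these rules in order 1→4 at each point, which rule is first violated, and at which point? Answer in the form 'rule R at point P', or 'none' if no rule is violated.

Zone of each point (C = within 1σ̂, B = 1σ̂–2σ̂, A = 2σ̂–3σ̂, * = beyond 3σ̂; sign = side of CL): 1:-C, 2:-B, 3:+C, 4:+B, 5:-*, 6:-C, 7:-B, 8:+C, 9:+C, 10:+C, 11:-C, 12:-C, 13:+C
Rule 1 (one point beyond the 3σ limits) is satisfied at point 5.

rule 1 at point 5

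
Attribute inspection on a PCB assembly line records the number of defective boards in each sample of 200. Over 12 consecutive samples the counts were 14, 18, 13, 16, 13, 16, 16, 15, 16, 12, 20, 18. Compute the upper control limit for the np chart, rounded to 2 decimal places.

26.96

p̄ = Σdᵢ / (k·n) = 187 / (12 × 200) = 0.07792
UCL = np̄ + 3·√(np̄(1−p̄)) = 15.5833 + 3 × √(15.5833×0.92208) = 15.5833 + 3 × 3.7907 = 26.9553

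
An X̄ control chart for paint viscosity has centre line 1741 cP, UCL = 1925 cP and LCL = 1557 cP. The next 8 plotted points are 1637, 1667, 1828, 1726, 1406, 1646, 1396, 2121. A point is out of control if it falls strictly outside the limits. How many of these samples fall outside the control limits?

Compare each point to [1557, 1925]: sample 5 = 1406 < LCL; sample 7 = 1396 < LCL; sample 8 = 2121 > UCL.

3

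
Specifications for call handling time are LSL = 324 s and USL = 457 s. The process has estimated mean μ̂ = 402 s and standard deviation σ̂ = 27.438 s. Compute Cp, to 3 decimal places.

0.808

Cp = (USL − LSL) / (6σ̂) = (457 − 324) / (6 × 27.438) = 133.0000 / 164.6280 = 0.8079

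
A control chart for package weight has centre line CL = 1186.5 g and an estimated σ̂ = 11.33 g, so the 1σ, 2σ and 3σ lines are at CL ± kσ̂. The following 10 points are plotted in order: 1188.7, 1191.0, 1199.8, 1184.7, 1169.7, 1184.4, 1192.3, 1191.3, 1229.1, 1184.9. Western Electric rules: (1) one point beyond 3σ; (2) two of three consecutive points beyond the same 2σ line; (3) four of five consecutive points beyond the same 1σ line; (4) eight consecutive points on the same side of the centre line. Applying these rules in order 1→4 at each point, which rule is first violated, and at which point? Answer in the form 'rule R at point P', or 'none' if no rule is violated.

Zone of each point (C = within 1σ̂, B = 1σ̂–2σ̂, A = 2σ̂–3σ̂, * = beyond 3σ̂; sign = side of CL): 1:+C, 2:+C, 3:+B, 4:-C, 5:-B, 6:-C, 7:+C, 8:+C, 9:+*, 10:-C
Rule 1 (one point beyond the 3σ limits) is satisfied at point 9.

rule 1 at point 9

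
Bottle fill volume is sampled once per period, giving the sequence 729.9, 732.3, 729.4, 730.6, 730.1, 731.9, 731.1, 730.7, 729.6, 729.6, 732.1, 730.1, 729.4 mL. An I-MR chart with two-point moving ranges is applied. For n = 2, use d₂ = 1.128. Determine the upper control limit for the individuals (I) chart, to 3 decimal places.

X̄ = (729.9 + 732.3 + 729.4 + 730.6 + 730.1 + 731.9 + 731.1 + 730.7 + 729.6 + 729.6 + 732.1 + 730.1 + 729.4) / 13 = 730.5231
Moving ranges: 2.4, 2.9, 1.2, 0.5, 1.8, 0.8, 0.4, 1.1, 0.0, 2.5, 2.0, 0.7; M̄R̄ = 16.3000 / 12 = 1.3583
UCL = X̄ + 3·M̄R̄/d₂ = 730.5231 + 3 × 1.3583 / 1.128 = 734.1357

734.136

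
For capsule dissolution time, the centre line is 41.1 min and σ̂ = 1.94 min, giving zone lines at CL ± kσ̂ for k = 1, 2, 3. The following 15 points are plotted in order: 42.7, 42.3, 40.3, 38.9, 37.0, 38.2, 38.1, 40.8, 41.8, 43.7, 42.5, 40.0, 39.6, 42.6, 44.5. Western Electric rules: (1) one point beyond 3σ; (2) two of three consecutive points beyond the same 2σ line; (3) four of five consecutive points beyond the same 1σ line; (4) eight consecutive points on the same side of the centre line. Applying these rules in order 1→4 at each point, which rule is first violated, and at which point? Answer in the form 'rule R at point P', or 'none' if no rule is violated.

Zone of each point (C = within 1σ̂, B = 1σ̂–2σ̂, A = 2σ̂–3σ̂, * = beyond 3σ̂; sign = side of CL): 1:+C, 2:+C, 3:-C, 4:-B, 5:-A, 6:-B, 7:-B, 8:-C, 9:+C, 10:+B, 11:+C, 12:-C, 13:-C, 14:+C, 15:+B
Rule 3 (four of five consecutive points beyond the same 1σ limit) is satisfied at point 7.

rule 3 at point 7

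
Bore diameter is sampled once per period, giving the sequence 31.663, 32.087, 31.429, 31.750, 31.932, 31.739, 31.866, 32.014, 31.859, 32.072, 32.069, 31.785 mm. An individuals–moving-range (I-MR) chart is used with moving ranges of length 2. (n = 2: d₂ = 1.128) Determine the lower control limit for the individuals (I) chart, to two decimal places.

X̄ = (31.663 + 32.087 + 31.429 + 31.750 + 31.932 + 31.739 + 31.866 + 32.014 + 31.859 + 32.072 + 32.069 + 31.785) / 12 = 31.8554
Moving ranges: 0.424, 0.658, 0.321, 0.182, 0.193, 0.127, 0.148, 0.155, 0.213, 0.003, 0.284; M̄R̄ = 2.7080 / 11 = 0.2462
LCL = X̄ − 3·M̄R̄/d₂ = 31.8554 − 3 × 0.2462 / 1.128 = 31.2007

31.20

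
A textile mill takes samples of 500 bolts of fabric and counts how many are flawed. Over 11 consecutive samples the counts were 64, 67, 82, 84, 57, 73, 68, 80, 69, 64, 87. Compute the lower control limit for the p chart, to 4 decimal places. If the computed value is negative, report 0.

p̄ = Σdᵢ / (k·n) = 795 / (11 × 500) = 0.14455
LCL = p̄ − 3·√(p̄(1−p̄)/n) = 0.14455 − 3 × 0.01573 = 0.09737

0.0974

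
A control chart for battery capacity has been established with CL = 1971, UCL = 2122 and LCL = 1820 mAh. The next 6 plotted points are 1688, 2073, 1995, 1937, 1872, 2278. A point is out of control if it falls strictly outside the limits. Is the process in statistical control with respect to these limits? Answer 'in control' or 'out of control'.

Compare each point to [1820, 2122]: sample 1 = 1688 < LCL; sample 6 = 2278 > UCL.

out of control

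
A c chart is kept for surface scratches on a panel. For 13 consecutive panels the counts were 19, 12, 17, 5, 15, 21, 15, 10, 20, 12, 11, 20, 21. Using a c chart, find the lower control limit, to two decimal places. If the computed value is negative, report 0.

3.52

c̄ = (19 + 12 + 17 + 5 + 15 + 21 + 15 + 10 + 20 + 12 + 11 + 20 + 21) / 13 = 198 / 13 = 15.2308
LCL = c̄ − 3√c̄ = 15.2308 − 3 × 3.9027 = 3.5228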